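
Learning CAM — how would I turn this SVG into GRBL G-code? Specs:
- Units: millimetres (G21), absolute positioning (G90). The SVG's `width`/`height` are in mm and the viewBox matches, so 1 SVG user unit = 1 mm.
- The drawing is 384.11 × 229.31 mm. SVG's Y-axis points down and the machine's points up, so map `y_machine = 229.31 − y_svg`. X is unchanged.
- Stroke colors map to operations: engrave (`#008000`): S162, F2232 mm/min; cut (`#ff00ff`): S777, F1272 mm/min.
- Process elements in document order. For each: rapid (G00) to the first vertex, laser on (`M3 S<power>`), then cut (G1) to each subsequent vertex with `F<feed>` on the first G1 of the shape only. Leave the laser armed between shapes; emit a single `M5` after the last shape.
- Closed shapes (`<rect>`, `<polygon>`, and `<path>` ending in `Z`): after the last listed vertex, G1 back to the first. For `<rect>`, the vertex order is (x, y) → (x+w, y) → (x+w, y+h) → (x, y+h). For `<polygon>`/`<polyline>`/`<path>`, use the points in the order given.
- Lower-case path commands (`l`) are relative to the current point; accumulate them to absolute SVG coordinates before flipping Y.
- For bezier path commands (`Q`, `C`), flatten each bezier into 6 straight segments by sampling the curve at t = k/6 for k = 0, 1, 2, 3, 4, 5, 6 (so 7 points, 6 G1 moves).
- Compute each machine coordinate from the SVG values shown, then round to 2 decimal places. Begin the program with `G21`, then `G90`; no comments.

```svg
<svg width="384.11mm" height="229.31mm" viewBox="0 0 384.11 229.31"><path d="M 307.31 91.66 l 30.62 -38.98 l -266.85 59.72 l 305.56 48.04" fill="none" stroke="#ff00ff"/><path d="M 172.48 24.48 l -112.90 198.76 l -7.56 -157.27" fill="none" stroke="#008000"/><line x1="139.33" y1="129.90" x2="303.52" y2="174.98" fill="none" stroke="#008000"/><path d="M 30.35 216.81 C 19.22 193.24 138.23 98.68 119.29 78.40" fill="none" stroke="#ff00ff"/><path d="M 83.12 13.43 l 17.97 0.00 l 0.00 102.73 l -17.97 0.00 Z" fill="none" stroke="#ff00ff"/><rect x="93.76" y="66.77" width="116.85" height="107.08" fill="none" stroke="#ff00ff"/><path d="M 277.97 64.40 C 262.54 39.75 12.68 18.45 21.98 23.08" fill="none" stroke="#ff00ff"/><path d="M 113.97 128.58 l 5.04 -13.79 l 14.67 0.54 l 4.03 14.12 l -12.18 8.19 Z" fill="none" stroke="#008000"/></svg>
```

G21
G90
G00 X307.31 Y137.65
M3 S777
G1 X337.93 Y176.63 F1272
G1 X71.08 Y116.91
G1 X376.64 Y68.87
G00 X172.48 Y204.83
M3 S162
G1 X59.58 Y6.07 F2232
G1 X52.02 Y163.34
G00 X139.33 Y99.41
M3 S162
G1 X303.52 Y54.33 F2232
G00 X30.35 Y12.50
M3 S777
G1 X34.39 Y29.53 F1272
G1 X52.67 Y54.35
G1 X77.75 Y82.94
G1 X102.18 Y111.25
G1 X118.51 Y135.25
G1 X119.29 Y150.91
G00 X83.12 Y215.88
M3 S777
G1 X101.09 Y215.88 F1272
G1 X101.09 Y113.15
G1 X83.12 Y113.15
G1 X83.12 Y215.88
G00 X93.76 Y162.54
M3 S777
G1 X210.61 Y162.54 F1272
G1 X210.61 Y55.46
G1 X93.76 Y55.46
G1 X93.76 Y162.54
G00 X277.97 Y164.91
M3 S777
G1 X253.00 Y176.85 F1272
G1 X202.68 Y187.61
G1 X140.70 Y196.55
G1 X80.79 Y203.05
G1 X36.64 Y206.49
G1 X21.98 Y206.23
G00 X113.97 Y100.73
M3 S162
G1 X119.01 Y114.52 F2232
G1 X133.68 Y113.98
G1 X137.71 Y99.86
G1 X125.53 Y91.67
G1 X113.97 Y100.73
M5

1 u = 1 mm; y_m = 229.31 − y.

[1] `<path>` open polyline, #ff00ff→cut S777 F1272: (307.31,137.65) → (337.93,176.63) → (71.08,116.91) → (376.64,68.87)

[2] `<path>` open polyline, #008000→engrave S162 F2232: (172.48,204.83) → (59.58,6.07) → (52.02,163.34)

[3] `<line>` line segment, #008000→engrave S162 F2232: (139.33,99.41) → (303.52,54.33)

[4] `<path>` cubic bezier, #ff00ff→cut S777 F1272: (30.35,12.50) → (34.39,29.53) → (52.67,54.35) → (77.75,82.94) → (102.18,111.25) → (118.51,135.25) → (119.29,150.91)

[5] `<path>` rectangle, #ff00ff→cut S777 F1272: (83.12,215.88) → (101.09,215.88) → (101.09,113.15) → (83.12,113.15) → (83.12,215.88) (closed)

[6] `<rect>` rectangle, #ff00ff→cut S777 F1272: (93.76,162.54) → (210.61,162.54) → (210.61,55.46) → (93.76,55.46) → (93.76,162.54) (closed)

[7] `<path>` cubic bezier, #ff00ff→cut S777 F1272: (277.97,164.91) → (253.00,176.85) → (202.68,187.61) → (140.70,196.55) → (80.79,203.05) → (36.64,206.49) → (21.98,206.23)

[8] `<path>` regular polygon, #008000→engrave S162 F2232: (113.97,100.73) → (119.01,114.52) → (133.68,113.98) → (137.71,99.86) → (125.53,91.67) → (113.97,100.73) (closed)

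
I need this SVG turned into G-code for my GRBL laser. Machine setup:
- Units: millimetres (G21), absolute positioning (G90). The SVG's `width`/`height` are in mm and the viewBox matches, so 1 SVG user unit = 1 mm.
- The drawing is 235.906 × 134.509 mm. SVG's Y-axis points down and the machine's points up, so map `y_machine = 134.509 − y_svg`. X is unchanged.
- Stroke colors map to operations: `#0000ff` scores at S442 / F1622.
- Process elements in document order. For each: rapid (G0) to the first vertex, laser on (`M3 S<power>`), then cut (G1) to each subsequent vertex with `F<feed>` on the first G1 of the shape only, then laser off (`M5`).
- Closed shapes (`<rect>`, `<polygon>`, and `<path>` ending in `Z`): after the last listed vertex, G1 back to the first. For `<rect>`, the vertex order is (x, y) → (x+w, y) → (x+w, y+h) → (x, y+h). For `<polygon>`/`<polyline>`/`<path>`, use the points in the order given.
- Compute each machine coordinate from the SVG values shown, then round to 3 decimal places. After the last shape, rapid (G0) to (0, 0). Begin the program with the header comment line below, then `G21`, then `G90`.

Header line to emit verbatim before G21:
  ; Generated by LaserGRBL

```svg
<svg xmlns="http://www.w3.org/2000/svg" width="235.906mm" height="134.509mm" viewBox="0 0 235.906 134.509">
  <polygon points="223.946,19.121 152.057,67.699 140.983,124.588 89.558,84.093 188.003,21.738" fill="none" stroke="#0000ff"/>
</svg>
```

; Generated by LaserGRBL
G21
G90
G0 X223.946 Y115.388
M3 S442
G1 X152.057 Y66.810 F1622
G1 X140.983 Y9.921
G1 X89.558 Y50.416
G1 X188.003 Y112.771
G1 X223.946 Y115.388
M5
G0 X0.000 Y0.000

Since the viewBox matches the mm dimensions, user units are millimetres directly. The only transform is the Y-flip y_m = 134.509 − y_svg.

Shape 1 is a closed polygon drawn with `<polygon>`. Its stroke #0000ff means score at S442, F1622. After flipping Y the toolpath is (223.946,115.388) → (152.057,66.810) → (140.983,9.921) → (89.558,50.416) → (188.003,112.771) → (223.946,115.388), returning to the start.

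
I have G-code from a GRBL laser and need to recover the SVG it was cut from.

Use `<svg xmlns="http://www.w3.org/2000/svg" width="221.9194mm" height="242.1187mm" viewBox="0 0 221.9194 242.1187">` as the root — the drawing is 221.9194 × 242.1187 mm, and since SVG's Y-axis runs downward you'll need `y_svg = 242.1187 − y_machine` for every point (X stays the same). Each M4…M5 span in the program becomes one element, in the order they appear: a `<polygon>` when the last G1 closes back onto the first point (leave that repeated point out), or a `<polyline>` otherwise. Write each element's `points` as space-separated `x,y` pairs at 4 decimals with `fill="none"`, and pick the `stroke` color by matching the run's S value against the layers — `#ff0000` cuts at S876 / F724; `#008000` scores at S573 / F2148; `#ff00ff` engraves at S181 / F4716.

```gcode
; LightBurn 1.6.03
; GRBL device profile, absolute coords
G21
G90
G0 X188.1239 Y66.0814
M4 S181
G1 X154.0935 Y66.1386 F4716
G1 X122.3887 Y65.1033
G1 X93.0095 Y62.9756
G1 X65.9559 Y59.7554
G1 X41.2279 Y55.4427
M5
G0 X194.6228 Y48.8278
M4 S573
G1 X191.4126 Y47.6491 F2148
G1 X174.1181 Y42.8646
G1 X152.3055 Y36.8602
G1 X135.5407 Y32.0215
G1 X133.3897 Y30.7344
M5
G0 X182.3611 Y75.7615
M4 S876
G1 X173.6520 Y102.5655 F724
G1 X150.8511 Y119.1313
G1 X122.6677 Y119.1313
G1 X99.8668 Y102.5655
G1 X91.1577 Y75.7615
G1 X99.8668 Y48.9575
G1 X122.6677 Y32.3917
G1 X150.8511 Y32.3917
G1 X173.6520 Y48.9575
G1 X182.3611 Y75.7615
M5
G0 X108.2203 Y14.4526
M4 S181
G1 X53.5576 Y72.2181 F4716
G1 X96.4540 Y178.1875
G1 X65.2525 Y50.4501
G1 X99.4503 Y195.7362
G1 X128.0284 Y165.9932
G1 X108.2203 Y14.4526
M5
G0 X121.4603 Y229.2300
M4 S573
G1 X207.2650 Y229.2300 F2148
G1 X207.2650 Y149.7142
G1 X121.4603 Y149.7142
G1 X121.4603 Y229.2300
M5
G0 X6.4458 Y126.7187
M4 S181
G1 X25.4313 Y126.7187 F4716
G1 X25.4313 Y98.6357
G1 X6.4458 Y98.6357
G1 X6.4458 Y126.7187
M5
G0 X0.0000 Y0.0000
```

<svg xmlns="http://www.w3.org/2000/svg" width="221.9194mm" height="242.1187mm" viewBox="0 0 221.9194 242.1187">
  <polyline points="188.1239,176.0373 154.0935,175.9801 122.3887,177.0154 93.0095,179.1431 65.9559,182.3633 41.2279,186.6760" fill="none" stroke="#ff00ff"/>
  <polyline points="194.6228,193.2909 191.4126,194.4696 174.1181,199.2541 152.3055,205.2585 135.5407,210.0972 133.3897,211.3843" fill="none" stroke="#008000"/>
  <polygon points="182.3611,166.3572 173.6520,139.5532 150.8511,122.9874 122.6677,122.9874 99.8668,139.5532 91.1577,166.3572 99.8668,193.1612 122.6677,209.7270 150.8511,209.7270 173.6520,193.1612" fill="none" stroke="#ff0000"/>
  <polygon points="108.2203,227.6661 53.5576,169.9006 96.4540,63.9312 65.2525,191.6686 99.4503,46.3825 128.0284,76.1255" fill="none" stroke="#ff00ff"/>
  <polygon points="121.4603,12.8887 207.2650,12.8887 207.2650,92.4045 121.4603,92.4045" fill="none" stroke="#008000"/>
  <polygon points="6.4458,115.4000 25.4313,115.4000 25.4313,143.4830 6.4458,143.4830" fill="none" stroke="#ff00ff"/>
</svg>

y_svg = 242.1187 − y_m.

[1] S181→`#ff00ff` (engrave); open run; points: 188.1239,176.0373 154.0935,175.9801 122.3887,177.0154 93.0095,179.1431 65.9559,182.3633 41.2279,186.6760

[2] S573→`#008000` (score); open run; points: 194.6228,193.2909 191.4126,194.4696 174.1181,199.2541 152.3055,205.2585 135.5407,210.0972 133.3897,211.3843

[3] S876→`#ff0000` (cut); closed run; points: 182.3611,166.3572 173.6520,139.5532 150.8511,122.9874 122.6677,122.9874 99.8668,139.5532 91.1577,166.3572 99.8668,193.1612 122.6677,209.7270 150.8511,209.7270 173.6520,193.1612

[4] S181→`#ff00ff` (engrave); closed run; points: 108.2203,227.6661 53.5576,169.9006 96.4540,63.9312 65.2525,191.6686 99.4503,46.3825 128.0284,76.1255

[5] S573→`#008000` (score); closed run; points: 121.4603,12.8887 207.2650,12.8887 207.2650,92.4045 121.4603,92.4045

[6] S181→`#ff00ff` (engrave); closed run; points: 6.4458,115.4000 25.4313,115.4000 25.4313,143.4830 6.4458,143.4830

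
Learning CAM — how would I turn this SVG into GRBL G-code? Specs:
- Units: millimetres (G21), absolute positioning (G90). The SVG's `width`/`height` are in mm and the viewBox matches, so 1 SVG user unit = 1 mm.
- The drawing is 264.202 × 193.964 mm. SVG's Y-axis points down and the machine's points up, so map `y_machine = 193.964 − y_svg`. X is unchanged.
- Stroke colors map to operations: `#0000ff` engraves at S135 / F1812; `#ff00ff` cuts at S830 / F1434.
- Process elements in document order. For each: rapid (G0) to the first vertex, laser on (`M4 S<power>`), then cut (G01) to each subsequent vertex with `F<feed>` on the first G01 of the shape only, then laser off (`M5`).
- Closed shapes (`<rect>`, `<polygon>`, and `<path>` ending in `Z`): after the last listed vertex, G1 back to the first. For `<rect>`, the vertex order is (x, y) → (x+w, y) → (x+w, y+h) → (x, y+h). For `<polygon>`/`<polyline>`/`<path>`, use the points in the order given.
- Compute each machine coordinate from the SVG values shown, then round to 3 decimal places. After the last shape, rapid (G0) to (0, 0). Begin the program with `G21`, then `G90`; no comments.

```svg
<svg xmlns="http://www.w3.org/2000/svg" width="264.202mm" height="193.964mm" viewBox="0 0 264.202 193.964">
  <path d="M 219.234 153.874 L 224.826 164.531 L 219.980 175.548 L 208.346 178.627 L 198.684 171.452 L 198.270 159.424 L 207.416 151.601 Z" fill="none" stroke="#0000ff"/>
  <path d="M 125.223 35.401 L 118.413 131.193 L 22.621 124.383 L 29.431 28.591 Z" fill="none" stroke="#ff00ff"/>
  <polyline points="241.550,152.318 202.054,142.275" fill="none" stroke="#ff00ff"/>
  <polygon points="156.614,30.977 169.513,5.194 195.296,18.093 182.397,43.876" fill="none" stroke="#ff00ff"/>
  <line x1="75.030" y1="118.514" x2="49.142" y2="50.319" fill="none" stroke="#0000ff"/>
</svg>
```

G21
G90
G0 X219.234 Y40.090
M4 S135
G01 X224.826 Y29.433 F1812
G01 X219.980 Y18.416
G01 X208.346 Y15.337
G01 X198.684 Y22.512
G01 X198.270 Y34.540
G01 X207.416 Y42.363
G01 X219.234 Y40.090
M5
G0 X125.223 Y158.563
M4 S830
G01 X118.413 Y62.771 F1434
G01 X22.621 Y69.581
G01 X29.431 Y165.373
G01 X125.223 Y158.563
M5
G0 X241.550 Y41.646
M4 S830
G01 X202.054 Y51.689 F1434
M5
G0 X156.614 Y162.987
M4 S830
G01 X169.513 Y188.770 F1434
G01 X195.296 Y175.871
G01 X182.397 Y150.088
G01 X156.614 Y162.987
M5
G0 X75.030 Y75.450
M4 S135
G01 X49.142 Y143.645 F1812
M5
G0 X0.000 Y0.000

1 u = 1 mm; y_m = 193.964 − y.

[1] `<path>` regular polygon, #0000ff→engrave S135 F1812: (219.234,40.090) → (224.826,29.433) → (219.980,18.416) → (208.346,15.337) → (198.684,22.512) → (198.270,34.540) → (207.416,42.363) → (219.234,40.090) (closed)

[2] `<path>` regular polygon, #ff00ff→cut S830 F1434: (125.223,158.563) → (118.413,62.771) → (22.621,69.581) → (29.431,165.373) → (125.223,158.563) (closed)

[3] `<polyline>` line segment, #ff00ff→cut S830 F1434: (241.550,41.646) → (202.054,51.689)

[4] `<polygon>` regular polygon, #ff00ff→cut S830 F1434: (156.614,162.987) → (169.513,188.770) → (195.296,175.871) → (182.397,150.088) → (156.614,162.987) (closed)

[5] `<line>` line segment, #0000ff→engrave S135 F1812: (75.030,75.450) → (49.142,143.645)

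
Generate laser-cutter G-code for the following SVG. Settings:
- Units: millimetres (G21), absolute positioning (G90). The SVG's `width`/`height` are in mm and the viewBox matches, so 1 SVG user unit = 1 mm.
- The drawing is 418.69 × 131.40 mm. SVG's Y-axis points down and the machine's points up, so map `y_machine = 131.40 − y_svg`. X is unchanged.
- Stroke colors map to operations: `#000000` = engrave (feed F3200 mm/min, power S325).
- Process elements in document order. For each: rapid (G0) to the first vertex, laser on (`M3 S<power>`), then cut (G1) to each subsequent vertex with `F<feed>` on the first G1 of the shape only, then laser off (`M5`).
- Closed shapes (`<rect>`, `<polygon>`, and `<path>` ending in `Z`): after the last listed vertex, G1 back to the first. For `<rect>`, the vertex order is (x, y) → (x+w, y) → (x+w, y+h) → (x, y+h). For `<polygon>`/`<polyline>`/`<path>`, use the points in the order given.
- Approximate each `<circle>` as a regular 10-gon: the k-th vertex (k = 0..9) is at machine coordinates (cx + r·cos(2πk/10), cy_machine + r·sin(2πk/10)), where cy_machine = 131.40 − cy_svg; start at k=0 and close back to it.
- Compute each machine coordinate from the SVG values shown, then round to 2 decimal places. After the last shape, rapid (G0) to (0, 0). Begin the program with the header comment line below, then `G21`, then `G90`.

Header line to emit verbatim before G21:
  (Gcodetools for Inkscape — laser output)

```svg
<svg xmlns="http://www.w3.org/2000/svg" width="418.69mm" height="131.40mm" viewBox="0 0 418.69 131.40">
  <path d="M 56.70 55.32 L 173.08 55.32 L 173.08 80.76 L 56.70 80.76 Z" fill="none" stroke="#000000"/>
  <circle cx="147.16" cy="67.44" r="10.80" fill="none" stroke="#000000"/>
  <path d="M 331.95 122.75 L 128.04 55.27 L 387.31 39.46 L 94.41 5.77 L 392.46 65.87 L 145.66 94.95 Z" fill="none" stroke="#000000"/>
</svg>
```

(Gcodetools for Inkscape — laser output)
G21
G90
G0 X56.70 Y76.08
M3 S325
G1 X173.08 Y76.08 F3200
G1 X173.08 Y50.64
G1 X56.70 Y50.64
G1 X56.70 Y76.08
M5
G0 X157.96 Y63.96
M3 S325
G1 X155.90 Y70.31 F3200
G1 X150.50 Y74.23
G1 X143.82 Y74.23
G1 X138.42 Y70.31
G1 X136.36 Y63.96
G1 X138.42 Y57.61
G1 X143.82 Y53.69
G1 X150.50 Y53.69
G1 X155.90 Y57.61
G1 X157.96 Y63.96
M5
G0 X331.95 Y8.65
M3 S325
G1 X128.04 Y76.13 F3200
G1 X387.31 Y91.94
G1 X94.41 Y125.63
G1 X392.46 Y65.53
G1 X145.66 Y36.45
G1 X331.95 Y8.65
M5
G0 X0.00 Y0.00

Since the viewBox matches the mm dimensions, user units are millimetres directly. The only transform is the Y-flip y_m = 131.40 − y_svg.

Shape 1 is a rectangle drawn with `<path>`. Its stroke #000000 means engrave at S325, F3200. After flipping Y the toolpath is (56.70,76.08) → (173.08,76.08) → (173.08,50.64) → (56.70,50.64) → (56.70,76.08), returning to the start.

Shape 2 is a circle drawn with `<circle>`. Its stroke #000000 means engrave at S325, F3200. After flipping Y the toolpath is (157.96,63.96) → (155.90,70.31) → (150.50,74.23) → (143.82,74.23) → (138.42,70.31) → (136.36,63.96) → (138.42,57.61) → (143.82,53.69) → (150.50,53.69) → (155.90,57.61) → (157.96,63.96), returning to the start.

Shape 3 is a closed polygon drawn with `<path>`. Its stroke #000000 means engrave at S325, F3200. After flipping Y the toolpath is (331.95,8.65) → (128.04,76.13) → (387.31,91.94) → (94.41,125.63) → (392.46,65.53) → (145.66,36.45) → (331.95,8.65), returning to the start.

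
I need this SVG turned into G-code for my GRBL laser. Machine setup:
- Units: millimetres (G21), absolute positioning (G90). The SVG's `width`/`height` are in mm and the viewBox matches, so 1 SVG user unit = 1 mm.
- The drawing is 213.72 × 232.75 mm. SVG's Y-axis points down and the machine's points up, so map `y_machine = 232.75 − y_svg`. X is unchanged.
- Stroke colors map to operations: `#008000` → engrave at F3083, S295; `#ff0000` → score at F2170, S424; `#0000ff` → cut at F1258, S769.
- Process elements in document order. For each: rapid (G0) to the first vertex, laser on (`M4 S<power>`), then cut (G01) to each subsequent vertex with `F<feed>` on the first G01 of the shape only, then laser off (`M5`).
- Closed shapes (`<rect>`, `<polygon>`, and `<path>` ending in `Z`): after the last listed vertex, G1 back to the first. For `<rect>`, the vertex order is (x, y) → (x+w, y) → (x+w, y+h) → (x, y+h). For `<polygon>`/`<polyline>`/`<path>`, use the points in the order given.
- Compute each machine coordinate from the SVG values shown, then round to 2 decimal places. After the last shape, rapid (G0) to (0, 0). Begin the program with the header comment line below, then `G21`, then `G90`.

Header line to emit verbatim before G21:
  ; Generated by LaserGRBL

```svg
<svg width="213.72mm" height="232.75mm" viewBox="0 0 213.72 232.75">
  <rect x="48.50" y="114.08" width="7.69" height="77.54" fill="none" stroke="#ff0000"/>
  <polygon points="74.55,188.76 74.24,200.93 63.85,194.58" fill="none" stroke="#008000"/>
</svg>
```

; Generated by LaserGRBL
G21
G90
G0 X48.50 Y118.67
M4 S424
G01 X56.19 Y118.67 F2170
G01 X56.19 Y41.13
G01 X48.50 Y41.13
G01 X48.50 Y118.67
M5
G0 X74.55 Y43.99
M4 S295
G01 X74.24 Y31.82 F3083
G01 X63.85 Y38.17
G01 X74.55 Y43.99
M5
G0 X0.00 Y0.00

1 u = 1 mm; y_m = 232.75 − y.

[1] `<rect>` rectangle, #ff0000→score S424 F2170: (48.50,118.67) → (56.19,118.67) → (56.19,41.13) → (48.50,41.13) → (48.50,118.67) (closed)

[2] `<polygon>` regular polygon, #008000→engrave S295 F3083: (74.55,43.99) → (74.24,31.82) → (63.85,38.17) → (74.55,43.99) (closed)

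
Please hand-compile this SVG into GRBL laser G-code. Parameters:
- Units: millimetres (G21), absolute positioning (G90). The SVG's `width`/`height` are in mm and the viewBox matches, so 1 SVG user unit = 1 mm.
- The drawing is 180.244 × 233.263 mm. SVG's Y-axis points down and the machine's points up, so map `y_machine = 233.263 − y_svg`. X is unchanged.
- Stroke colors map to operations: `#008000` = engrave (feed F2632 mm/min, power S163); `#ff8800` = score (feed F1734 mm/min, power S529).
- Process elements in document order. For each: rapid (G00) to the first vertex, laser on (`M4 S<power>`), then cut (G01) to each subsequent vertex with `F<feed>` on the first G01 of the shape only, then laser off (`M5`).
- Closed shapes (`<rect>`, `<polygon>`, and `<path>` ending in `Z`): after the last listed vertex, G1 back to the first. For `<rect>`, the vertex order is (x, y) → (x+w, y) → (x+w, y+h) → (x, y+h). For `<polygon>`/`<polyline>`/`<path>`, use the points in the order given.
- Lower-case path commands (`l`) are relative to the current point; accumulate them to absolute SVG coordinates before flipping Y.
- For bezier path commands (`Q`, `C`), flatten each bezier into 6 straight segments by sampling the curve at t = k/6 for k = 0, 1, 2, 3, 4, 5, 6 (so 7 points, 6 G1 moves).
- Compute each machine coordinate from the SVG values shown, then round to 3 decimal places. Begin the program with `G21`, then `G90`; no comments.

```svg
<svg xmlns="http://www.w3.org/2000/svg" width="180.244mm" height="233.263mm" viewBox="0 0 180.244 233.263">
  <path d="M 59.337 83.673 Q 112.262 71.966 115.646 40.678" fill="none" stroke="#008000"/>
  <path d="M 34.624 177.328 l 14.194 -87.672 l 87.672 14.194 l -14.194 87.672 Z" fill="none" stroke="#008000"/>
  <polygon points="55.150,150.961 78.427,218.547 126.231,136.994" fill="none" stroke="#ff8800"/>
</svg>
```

G21
G90
G00 X59.337 Y149.590
M4 S163
G01 X75.603 Y154.036 F2632
G01 X89.116 Y159.570
G01 X99.877 Y166.192
G01 X107.885 Y173.902
G01 X113.142 Y182.700
G01 X115.646 Y192.585
M5
G00 X34.624 Y55.935
M4 S163
G01 X48.818 Y143.607 F2632
G01 X136.490 Y129.413
G01 X122.296 Y41.741
G01 X34.624 Y55.935
M5
G00 X55.150 Y82.302
M4 S529
G01 X78.427 Y14.716 F1734
G01 X126.231 Y96.269
G01 X55.150 Y82.302
M5

1 u = 1 mm; y_m = 233.263 − y.

[1] `<path>` quadratic bezier, #008000→engrave S163 F2632: (59.337,149.590) → (75.603,154.036) → (89.116,159.570) → (99.877,166.192) → (107.885,173.902) → (113.142,182.700) → (115.646,192.585)

[2] `<path>` regular polygon, #008000→engrave S163 F2632: (34.624,55.935) → (48.818,143.607) → (136.490,129.413) → (122.296,41.741) → (34.624,55.935) (closed)

[3] `<polygon>` closed polygon, #ff8800→score S529 F1734: (55.150,82.302) → (78.427,14.716) → (126.231,96.269) → (55.150,82.302) (closed)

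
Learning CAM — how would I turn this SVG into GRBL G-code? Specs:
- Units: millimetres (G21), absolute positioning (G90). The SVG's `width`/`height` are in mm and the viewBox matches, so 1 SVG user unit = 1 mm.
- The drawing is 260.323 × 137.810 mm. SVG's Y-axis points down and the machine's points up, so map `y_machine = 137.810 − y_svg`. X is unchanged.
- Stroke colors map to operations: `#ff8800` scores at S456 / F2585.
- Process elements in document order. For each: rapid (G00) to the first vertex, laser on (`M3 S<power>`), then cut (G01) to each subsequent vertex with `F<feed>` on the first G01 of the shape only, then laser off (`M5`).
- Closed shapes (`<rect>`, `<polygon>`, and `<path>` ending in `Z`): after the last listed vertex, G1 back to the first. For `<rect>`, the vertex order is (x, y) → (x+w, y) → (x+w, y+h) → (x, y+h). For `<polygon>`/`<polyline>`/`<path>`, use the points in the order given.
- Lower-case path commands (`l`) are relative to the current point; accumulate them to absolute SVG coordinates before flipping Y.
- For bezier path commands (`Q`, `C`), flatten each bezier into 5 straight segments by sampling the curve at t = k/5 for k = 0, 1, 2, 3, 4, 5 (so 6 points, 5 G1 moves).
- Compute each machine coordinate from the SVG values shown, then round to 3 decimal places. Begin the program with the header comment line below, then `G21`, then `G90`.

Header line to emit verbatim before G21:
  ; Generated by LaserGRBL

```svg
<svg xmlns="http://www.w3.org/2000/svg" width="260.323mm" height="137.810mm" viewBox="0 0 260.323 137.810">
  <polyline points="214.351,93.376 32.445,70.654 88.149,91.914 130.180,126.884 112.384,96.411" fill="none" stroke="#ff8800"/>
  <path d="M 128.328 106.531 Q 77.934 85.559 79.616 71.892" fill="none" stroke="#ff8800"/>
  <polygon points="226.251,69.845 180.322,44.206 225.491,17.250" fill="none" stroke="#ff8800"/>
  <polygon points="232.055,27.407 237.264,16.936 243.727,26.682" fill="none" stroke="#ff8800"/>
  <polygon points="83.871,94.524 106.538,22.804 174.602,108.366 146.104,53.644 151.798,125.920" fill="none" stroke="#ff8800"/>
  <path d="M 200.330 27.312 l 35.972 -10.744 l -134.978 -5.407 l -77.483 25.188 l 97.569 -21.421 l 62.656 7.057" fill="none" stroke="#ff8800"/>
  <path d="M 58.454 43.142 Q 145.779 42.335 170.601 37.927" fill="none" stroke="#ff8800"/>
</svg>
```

; Generated by LaserGRBL
G21
G90
G00 X214.351 Y44.434
M3 S456
G01 X32.445 Y67.156 F2585
G01 X88.149 Y45.896
G01 X130.180 Y10.926
G01 X112.384 Y41.399
M5
G00 X128.328 Y31.279
M3 S456
G01 X110.253 Y39.376 F2585
G01 X96.345 Y46.888
G01 X86.603 Y53.816
G01 X81.026 Y60.159
G01 X79.616 Y65.918
M5
G00 X226.251 Y67.965
M3 S456
G01 X180.322 Y93.604 F2585
G01 X225.491 Y120.560
G01 X226.251 Y67.965
M5
G00 X232.055 Y110.403
M3 S456
G01 X237.264 Y120.874 F2585
G01 X243.727 Y111.128
G01 X232.055 Y110.403
M5
G00 X83.871 Y43.286
M3 S456
G01 X106.538 Y115.006 F2585
G01 X174.602 Y29.444
G01 X146.104 Y84.166
G01 X151.798 Y11.890
G01 X83.871 Y43.286
M5
G00 X200.330 Y110.498
M3 S456
G01 X236.302 Y121.242 F2585
G01 X101.324 Y126.649
G01 X23.841 Y101.461
G01 X121.410 Y122.882
G01 X184.066 Y115.825
M5
G00 X58.454 Y94.668
M3 S456
G01 X90.884 Y95.135 F2585
G01 X118.314 Y95.890
G01 X140.743 Y96.933
G01 X158.172 Y98.264
G01 X170.601 Y99.883
M5

1 u = 1 mm; y_m = 137.810 − y.

[1] `<polyline>` open polyline, #ff8800→score S456 F2585: (214.351,44.434) → (32.445,67.156) → (88.149,45.896) → (130.180,10.926) → (112.384,41.399)

[2] `<path>` quadratic bezier, #ff8800→score S456 F2585: (128.328,31.279) → (110.253,39.376) → (96.345,46.888) → (86.603,53.816) → (81.026,60.159) → (79.616,65.918)

[3] `<polygon>` regular polygon, #ff8800→score S456 F2585: (226.251,67.965) → (180.322,93.604) → (225.491,120.560) → (226.251,67.965) (closed)

[4] `<polygon>` regular polygon, #ff8800→score S456 F2585: (232.055,110.403) → (237.264,120.874) → (243.727,111.128) → (232.055,110.403) (closed)

[5] `<polygon>` closed polygon, #ff8800→score S456 F2585: (83.871,43.286) → (106.538,115.006) → (174.602,29.444) → (146.104,84.166) → (151.798,11.890) → (83.871,43.286) (closed)

[6] `<path>` open polyline, #ff8800→score S456 F2585: (200.330,110.498) → (236.302,121.242) → (101.324,126.649) → (23.841,101.461) → (121.410,122.882) → (184.066,115.825)

[7] `<path>` quadratic bezier, #ff8800→score S456 F2585: (58.454,94.668) → (90.884,95.135) → (118.314,95.890) → (140.743,96.933) → (158.172,98.264) → (170.601,99.883)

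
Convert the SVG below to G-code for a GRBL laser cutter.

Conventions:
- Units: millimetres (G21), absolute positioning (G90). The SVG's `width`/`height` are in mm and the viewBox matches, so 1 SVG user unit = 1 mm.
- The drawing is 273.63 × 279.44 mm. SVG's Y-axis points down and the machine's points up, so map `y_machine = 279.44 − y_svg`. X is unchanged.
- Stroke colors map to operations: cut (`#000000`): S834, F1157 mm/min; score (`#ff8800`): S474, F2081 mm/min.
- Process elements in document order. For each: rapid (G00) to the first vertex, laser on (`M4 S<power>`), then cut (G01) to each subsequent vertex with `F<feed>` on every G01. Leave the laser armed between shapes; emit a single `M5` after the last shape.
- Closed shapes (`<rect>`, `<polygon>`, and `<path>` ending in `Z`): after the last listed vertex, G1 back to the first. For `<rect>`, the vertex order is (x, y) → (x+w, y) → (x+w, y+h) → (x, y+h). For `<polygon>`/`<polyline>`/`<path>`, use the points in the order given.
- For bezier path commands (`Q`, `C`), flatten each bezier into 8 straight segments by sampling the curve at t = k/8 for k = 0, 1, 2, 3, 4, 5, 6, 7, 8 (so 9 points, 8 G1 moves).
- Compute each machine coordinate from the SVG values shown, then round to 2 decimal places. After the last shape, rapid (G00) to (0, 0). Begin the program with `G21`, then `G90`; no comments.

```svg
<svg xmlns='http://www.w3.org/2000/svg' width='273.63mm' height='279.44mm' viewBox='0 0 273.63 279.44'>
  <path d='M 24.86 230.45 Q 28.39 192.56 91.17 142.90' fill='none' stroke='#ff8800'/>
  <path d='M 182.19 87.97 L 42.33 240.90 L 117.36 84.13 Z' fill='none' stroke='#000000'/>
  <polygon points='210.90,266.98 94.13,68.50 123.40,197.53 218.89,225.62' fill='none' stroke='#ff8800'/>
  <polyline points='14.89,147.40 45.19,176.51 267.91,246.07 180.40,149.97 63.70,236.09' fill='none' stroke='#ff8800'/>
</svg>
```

G21
G90
G00 X24.86 Y48.99
M4 S474
G01 X26.67 Y58.65 F2081
G01 X30.33 Y68.67 F2081
G01 X35.84 Y79.06 F2081
G01 X43.20 Y89.82 F2081
G01 X52.42 Y100.95 F2081
G01 X63.48 Y112.45 F2081
G01 X76.40 Y124.31 F2081
G01 X91.17 Y136.54 F2081
G00 X182.19 Y191.47
M4 S834
G01 X42.33 Y38.54 F1157
G01 X117.36 Y195.31 F1157
G01 X182.19 Y191.47 F1157
G00 X210.90 Y12.46
M4 S474
G01 X94.13 Y210.94 F2081
G01 X123.40 Y81.91 F2081
G01 X218.89 Y53.82 F2081
G01 X210.90 Y12.46 F2081
G00 X14.89 Y132.04
M4 S474
G01 X45.19 Y102.93 F2081
G01 X267.91 Y33.37 F2081
G01 X180.40 Y129.47 F2081
G01 X63.70 Y43.35 F2081
M5
G00 X0.00 Y0.00

Since the viewBox matches the mm dimensions, user units are millimetres directly. The only transform is the Y-flip y_m = 279.44 − y_svg.

Shape 1 is a quadratic bezier drawn with `<path>`. Its stroke #ff8800 means score at S474, F2081. After flipping Y the toolpath is (24.86,48.99) → (26.67,58.65) → (30.33,68.67) → (35.84,79.06) → (43.20,89.82) → (52.42,100.95) → (63.48,112.45) → (76.40,124.31) → (91.17,136.54).

Shape 2 is a closed polygon drawn with `<path>`. Its stroke #000000 means cut at S834, F1157. After flipping Y the toolpath is (182.19,191.47) → (42.33,38.54) → (117.36,195.31) → (182.19,191.47), returning to the start.

Shape 3 is a closed polygon drawn with `<polygon>`. Its stroke #ff8800 means score at S474, F2081. After flipping Y the toolpath is (210.90,12.46) → (94.13,210.94) → (123.40,81.91) → (218.89,53.82) → (210.90,12.46), returning to the start.

Shape 4 is a open polyline drawn with `<polyline>`. Its stroke #ff8800 means score at S474, F2081. After flipping Y the toolpath is (14.89,132.04) → (45.19,102.93) → (267.91,33.37) → (180.40,129.47) → (63.70,43.35).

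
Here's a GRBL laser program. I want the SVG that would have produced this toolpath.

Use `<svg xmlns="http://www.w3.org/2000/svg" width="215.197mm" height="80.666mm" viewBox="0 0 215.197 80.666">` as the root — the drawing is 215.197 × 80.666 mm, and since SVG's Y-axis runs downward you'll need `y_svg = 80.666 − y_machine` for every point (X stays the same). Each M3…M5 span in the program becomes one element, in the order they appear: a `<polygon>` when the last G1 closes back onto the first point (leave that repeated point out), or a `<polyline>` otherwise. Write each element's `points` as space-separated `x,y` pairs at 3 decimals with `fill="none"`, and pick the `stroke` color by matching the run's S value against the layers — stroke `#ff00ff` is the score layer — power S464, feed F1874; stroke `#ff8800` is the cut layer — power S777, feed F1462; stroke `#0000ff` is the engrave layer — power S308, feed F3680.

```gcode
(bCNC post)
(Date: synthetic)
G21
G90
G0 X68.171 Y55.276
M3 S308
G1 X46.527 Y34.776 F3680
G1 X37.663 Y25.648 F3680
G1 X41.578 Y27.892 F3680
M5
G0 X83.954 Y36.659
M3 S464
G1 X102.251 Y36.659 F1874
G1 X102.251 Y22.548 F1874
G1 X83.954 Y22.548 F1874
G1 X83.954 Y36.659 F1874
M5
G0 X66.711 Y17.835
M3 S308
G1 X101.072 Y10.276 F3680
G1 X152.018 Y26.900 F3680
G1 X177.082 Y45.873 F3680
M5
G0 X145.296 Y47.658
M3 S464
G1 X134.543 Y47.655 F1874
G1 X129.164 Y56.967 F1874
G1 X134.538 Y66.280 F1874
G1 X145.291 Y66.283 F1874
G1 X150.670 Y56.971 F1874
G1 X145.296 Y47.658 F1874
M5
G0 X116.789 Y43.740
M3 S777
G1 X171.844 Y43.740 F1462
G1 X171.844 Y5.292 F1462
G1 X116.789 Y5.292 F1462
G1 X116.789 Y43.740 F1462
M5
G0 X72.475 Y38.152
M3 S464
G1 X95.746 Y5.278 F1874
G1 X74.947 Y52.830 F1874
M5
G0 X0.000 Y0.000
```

<svg xmlns="http://www.w3.org/2000/svg" width="215.197mm" height="80.666mm" viewBox="0 0 215.197 80.666">
  <polyline points="68.171,25.390 46.527,45.890 37.663,55.018 41.578,52.774" fill="none" stroke="#0000ff"/>
  <polygon points="83.954,44.007 102.251,44.007 102.251,58.118 83.954,58.118" fill="none" stroke="#ff00ff"/>
  <polyline points="66.711,62.831 101.072,70.390 152.018,53.766 177.082,34.793" fill="none" stroke="#0000ff"/>
  <polygon points="145.296,33.008 134.543,33.011 129.164,23.699 134.538,14.386 145.291,14.383 150.670,23.695" fill="none" stroke="#ff00ff"/>
  <polygon points="116.789,36.926 171.844,36.926 171.844,75.374 116.789,75.374" fill="none" stroke="#ff8800"/>
  <polyline points="72.475,42.514 95.746,75.388 74.947,27.836" fill="none" stroke="#ff00ff"/>
</svg>

Each laser-on run becomes one SVG element. Flip Y back into SVG space with y_svg = 80.666 − y_machine.

Run 1: the run's S308 means `#0000ff` (engrave). The run is open, so emit a `<polyline>` with points (Y-flipped): 68.171,25.390 46.527,45.890 37.663,55.018 41.578,52.774.

Run 2: the run's S464 means `#ff00ff` (score). The run returns to its start, so emit a `<polygon>` with points (Y-flipped): 83.954,44.007 102.251,44.007 102.251,58.118 83.954,58.118.

Run 3: power S308 maps to stroke `#0000ff` (engrave). The run is open, so emit a `<polyline>` with points (Y-flipped): 66.711,62.831 101.072,70.390 152.018,53.766 177.082,34.793.

Run 4: S464 ⇒ score layer `#ff00ff`. The run returns to its start, so emit a `<polygon>` with points (Y-flipped): 145.296,33.008 134.543,33.011 129.164,23.699 134.538,14.386 145.291,14.383 150.670,23.695.

Run 5: S777 ⇒ cut layer `#ff8800`. The run returns to its start, so emit a `<polygon>` with points (Y-flipped): 116.789,36.926 171.844,36.926 171.844,75.374 116.789,75.374.

Run 6: S464 ⇒ score layer `#ff00ff`. The run is open, so emit a `<polyline>` with points (Y-flipped): 72.475,42.514 95.746,75.388 74.947,27.836.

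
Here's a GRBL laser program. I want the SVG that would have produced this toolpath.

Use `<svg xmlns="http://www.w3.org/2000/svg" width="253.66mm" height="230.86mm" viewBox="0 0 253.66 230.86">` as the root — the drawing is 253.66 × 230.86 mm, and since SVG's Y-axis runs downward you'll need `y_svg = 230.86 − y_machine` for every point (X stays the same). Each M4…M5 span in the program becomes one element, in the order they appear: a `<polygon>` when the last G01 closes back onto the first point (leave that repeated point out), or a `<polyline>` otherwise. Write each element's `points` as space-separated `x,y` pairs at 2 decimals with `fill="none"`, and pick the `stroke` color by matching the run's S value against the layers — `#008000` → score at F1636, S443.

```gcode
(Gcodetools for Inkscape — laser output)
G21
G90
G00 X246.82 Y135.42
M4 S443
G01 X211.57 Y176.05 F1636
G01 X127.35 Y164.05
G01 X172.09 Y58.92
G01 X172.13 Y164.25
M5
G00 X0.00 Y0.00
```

<svg xmlns="http://www.w3.org/2000/svg" width="253.66mm" height="230.86mm" viewBox="0 0 253.66 230.86">
  <polyline points="246.82,95.44 211.57,54.81 127.35,66.81 172.09,171.94 172.13,66.61" fill="none" stroke="#008000"/>
</svg>

y_svg = 230.86 − y_m. Every run uses S443, so all elements get stroke `#008000` (score).

[1] open run; points: 246.82,95.44 211.57,54.81 127.35,66.81 172.09,171.94 172.13,66.61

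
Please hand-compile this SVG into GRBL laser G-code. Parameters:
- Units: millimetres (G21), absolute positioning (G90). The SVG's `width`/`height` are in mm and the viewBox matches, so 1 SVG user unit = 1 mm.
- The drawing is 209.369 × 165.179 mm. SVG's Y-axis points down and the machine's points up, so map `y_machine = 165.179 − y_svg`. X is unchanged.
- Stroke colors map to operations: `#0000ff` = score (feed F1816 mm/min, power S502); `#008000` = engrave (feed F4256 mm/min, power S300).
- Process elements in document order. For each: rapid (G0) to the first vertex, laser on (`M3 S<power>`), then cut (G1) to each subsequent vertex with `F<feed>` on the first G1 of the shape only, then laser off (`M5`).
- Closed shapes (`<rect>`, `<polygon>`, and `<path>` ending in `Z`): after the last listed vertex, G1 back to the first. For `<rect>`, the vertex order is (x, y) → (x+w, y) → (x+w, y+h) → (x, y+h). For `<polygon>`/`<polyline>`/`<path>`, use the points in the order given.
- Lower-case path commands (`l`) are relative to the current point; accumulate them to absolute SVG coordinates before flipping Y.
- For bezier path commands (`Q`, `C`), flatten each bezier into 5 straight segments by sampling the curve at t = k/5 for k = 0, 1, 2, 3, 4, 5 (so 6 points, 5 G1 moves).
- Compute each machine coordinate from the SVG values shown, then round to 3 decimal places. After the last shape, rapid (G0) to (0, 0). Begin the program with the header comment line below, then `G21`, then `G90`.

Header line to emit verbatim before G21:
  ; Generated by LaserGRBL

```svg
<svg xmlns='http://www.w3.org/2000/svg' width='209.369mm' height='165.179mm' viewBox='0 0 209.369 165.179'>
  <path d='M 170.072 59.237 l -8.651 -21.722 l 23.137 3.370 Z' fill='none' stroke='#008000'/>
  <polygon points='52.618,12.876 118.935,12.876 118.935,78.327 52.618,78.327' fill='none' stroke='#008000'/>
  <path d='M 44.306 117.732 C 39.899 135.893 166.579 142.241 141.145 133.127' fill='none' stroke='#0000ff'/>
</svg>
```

; Generated by LaserGRBL
G21
G90
G0 X170.072 Y105.942
M3 S300
G1 X161.421 Y127.664 F4256
G1 X184.558 Y124.294
G1 X170.072 Y105.942
M5
G0 X52.618 Y152.303
M3 S300
G1 X118.935 Y152.303 F4256
G1 X118.935 Y86.852
G1 X52.618 Y86.852
G1 X52.618 Y152.303
M5
G0 X44.306 Y47.447
M3 S502
G1 X55.127 Y37.997 F1816
G1 X83.814 Y31.558
G1 X116.776 Y28.303
G1 X140.417 Y28.410
G1 X141.145 Y32.052
M5
G0 X0.000 Y0.000

1 u = 1 mm; y_m = 165.179 − y.

[1] `<path>` regular polygon, #008000→engrave S300 F4256: (170.072,105.942) → (161.421,127.664) → (184.558,124.294) → (170.072,105.942) (closed)

[2] `<polygon>` rectangle, #008000→engrave S300 F4256: (52.618,152.303) → (118.935,152.303) → (118.935,86.852) → (52.618,86.852) → (52.618,152.303) (closed)

[3] `<path>` cubic bezier, #0000ff→score S502 F1816: (44.306,47.447) → (55.127,37.997) → (83.814,31.558) → (116.776,28.303) → (140.417,28.410) → (141.145,32.052)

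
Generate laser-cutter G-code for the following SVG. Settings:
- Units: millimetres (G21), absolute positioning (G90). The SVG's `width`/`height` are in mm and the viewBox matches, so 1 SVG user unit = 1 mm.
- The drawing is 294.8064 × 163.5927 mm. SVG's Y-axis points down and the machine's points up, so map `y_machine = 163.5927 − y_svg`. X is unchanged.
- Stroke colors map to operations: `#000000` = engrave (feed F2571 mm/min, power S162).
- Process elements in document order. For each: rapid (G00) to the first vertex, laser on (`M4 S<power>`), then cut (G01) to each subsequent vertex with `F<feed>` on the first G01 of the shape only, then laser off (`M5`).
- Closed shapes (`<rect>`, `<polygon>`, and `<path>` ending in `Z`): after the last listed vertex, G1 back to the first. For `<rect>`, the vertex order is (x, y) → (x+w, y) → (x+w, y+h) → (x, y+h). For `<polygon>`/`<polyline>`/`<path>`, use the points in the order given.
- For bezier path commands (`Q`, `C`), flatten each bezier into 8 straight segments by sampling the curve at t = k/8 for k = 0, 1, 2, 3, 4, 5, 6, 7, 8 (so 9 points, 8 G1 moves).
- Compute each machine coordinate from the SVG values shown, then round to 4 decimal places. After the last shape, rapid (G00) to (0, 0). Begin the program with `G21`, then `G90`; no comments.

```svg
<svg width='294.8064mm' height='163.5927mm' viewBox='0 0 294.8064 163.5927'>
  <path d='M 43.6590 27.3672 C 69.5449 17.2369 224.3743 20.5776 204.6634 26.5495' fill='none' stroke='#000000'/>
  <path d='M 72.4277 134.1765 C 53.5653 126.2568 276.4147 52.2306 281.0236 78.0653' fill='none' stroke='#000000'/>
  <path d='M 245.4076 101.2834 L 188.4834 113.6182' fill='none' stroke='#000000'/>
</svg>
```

G21
G90
G00 X43.6590 Y136.2255
M4 S162
G01 X58.8177 Y139.4141 F2571
G01 X82.5084 Y141.4668
G01 X111.1746 Y142.5106
G01 X141.2600 Y142.6727
G01 X169.2080 Y142.0799
G01 X191.4622 Y140.8594
G01 X204.4662 Y139.1382
G01 X204.6634 Y137.0432
M5
G00 X72.4277 Y29.4162
M4 S162
G01 X75.7862 Y35.1607 F2571
G01 X96.4151 Y45.1577
G01 X128.9244 Y57.4624
G01 X167.9239 Y70.1297
G01 X208.0237 Y81.2148
G01 X243.8336 Y88.7727
G01 X269.9636 Y90.8586
G01 X281.0236 Y85.5274
M5
G00 X245.4076 Y62.3093
M4 S162
G01 X188.4834 Y49.9745 F2571
M5
G00 X0.0000 Y0.0000

Since the viewBox matches the mm dimensions, user units are millimetres directly. The only transform is the Y-flip y_m = 163.5927 − y_svg.

Shape 1 is a cubic bezier drawn with `<path>`. Its stroke #000000 means engrave at S162, F2571. After flipping Y the toolpath is (43.6590,136.2255) → (58.8177,139.4141) → (82.5084,141.4668) → (111.1746,142.5106) → (141.2600,142.6727) → (169.2080,142.0799) → (191.4622,140.8594) → (204.4662,139.1382) → (204.6634,137.0432).

Shape 2 is a cubic bezier drawn with `<path>`. Its stroke #000000 means engrave at S162, F2571. After flipping Y the toolpath is (72.4277,29.4162) → (75.7862,35.1607) → (96.4151,45.1577) → (128.9244,57.4624) → (167.9239,70.1297) → (208.0237,81.2148) → (243.8336,88.7727) → (269.9636,90.8586) → (281.0236,85.5274).

Shape 3 is a line segment drawn with `<path>`. Its stroke #000000 means engrave at S162, F2571. After flipping Y the toolpath is (245.4076,62.3093) → (188.4834,49.9745).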